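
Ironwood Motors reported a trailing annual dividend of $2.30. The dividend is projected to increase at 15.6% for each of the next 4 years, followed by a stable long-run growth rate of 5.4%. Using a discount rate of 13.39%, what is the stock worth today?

Two-stage DDM. Project D₁…D_4 at 0.156, terminal growth 0.054, discount at r = 0.1339.
D_1 = 2.6588
D_2 = 3.0736
D_3 = 3.5531
D_4 = 4.1073
Terminal value at t=4: TV = D_5/(r−g) = 4.3291/(0.1339−0.054) = 54.1817
P₀ = 2.6588/(1+0.1339)^1 + 3.0736/(1+0.1339)^2 + 3.5531/(1+0.1339)^3 + 4.1073/(1+0.1339)^4 + 54.1817/(1+0.1339)^4 = 42.4329

$42.43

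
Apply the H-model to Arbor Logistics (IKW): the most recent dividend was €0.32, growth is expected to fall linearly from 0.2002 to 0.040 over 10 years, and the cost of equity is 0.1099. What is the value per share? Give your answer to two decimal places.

€8.43

H-model: P₀ = D₀[(1+g_L) + H(g_S−g_L)]/(r−g_L), with H = 10/2 = 5.
P₀ = 0.32 × [(1+0.04) + 5×(0.2002−0.04)] / (0.1099−0.04)
   = 0.32 × 1.8410 / 0.0699 = 8.4280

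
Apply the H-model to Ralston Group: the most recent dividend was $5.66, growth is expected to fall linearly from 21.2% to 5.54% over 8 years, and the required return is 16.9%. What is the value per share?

H-model: P₀ = D₀[(1+g_L) + H(g_S−g_L)]/(r−g_L), with H = 8/2 = 4.
P₀ = 5.66 × [(1+0.0554) + 4×(0.212−0.0554)] / (0.169−0.0554)
   = 5.66 × 1.6818 / 0.1136 = 83.7939

$83.79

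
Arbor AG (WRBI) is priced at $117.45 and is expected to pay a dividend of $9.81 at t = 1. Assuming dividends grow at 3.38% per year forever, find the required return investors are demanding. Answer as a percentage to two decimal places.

11.73%

Rearranging the constant-growth DDM: r = D₁/P₀ + g.
r = 9.8100 / 117.45 + 0.0338 = 0.08352 + 0.0338 = 0.11732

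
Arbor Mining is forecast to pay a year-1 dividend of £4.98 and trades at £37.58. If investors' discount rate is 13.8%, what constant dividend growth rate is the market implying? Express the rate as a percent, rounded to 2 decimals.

From P₀ = D₁/(r − g), the implied growth is g = r − D₁/P₀.
g = 0.138 − 4.98/37.58 = 0.138 − 0.13252 = 0.00548

0.55%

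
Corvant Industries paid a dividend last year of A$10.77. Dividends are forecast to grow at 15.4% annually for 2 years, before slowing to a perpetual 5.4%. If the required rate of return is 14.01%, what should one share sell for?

A$157.01

Two-stage DDM. Project D₁…D_2 at 0.154, terminal growth 0.054, discount at r = 0.1401.
D_1 = 12.4286
D_2 = 14.3426
Terminal value at t=2: TV = D_3/(r−g) = 15.1171/(0.1401−0.054) = 175.5759
P₀ = 12.4286/(1+0.1401)^1 + 14.3426/(1+0.1401)^2 + 175.5759/(1+0.1401)^2 = 157.0117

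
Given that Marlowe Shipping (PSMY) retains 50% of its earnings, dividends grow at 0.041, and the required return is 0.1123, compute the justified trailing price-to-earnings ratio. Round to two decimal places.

7.30

Payout ratio b = 1 − 0.50 = 0.50.
Justified trailing P/E = b(1+g)/(r−g) = 0.50×(1+0.041)/(0.1123−0.041) = 7.3001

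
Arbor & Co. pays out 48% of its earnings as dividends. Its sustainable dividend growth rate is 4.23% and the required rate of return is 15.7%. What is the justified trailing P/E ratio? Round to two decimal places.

Justified trailing P/E = b(1+g)/(r−g) = 0.48×(1+0.0423)/(0.157−0.0423) = 4.3618

4.36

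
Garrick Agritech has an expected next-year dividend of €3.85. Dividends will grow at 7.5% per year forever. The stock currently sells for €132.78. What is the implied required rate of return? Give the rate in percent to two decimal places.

Rearranging the constant-growth DDM: r = D₁/P₀ + g.
r = 3.8500 / 132.78 + 0.075 = 0.02900 + 0.075 = 0.10400

10.40%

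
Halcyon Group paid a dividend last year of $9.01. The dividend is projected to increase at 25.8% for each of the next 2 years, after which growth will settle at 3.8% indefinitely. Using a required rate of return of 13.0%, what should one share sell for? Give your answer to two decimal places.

Two-stage DDM. Project D₁…D_2 at 0.258, terminal growth 0.038, discount at r = 0.13.
D_1 = 11.3346
D_2 = 14.2589
Terminal value at t=2: TV = D_3/(r−g) = 14.8007/(0.13−0.038) = 160.8776
P₀ = 11.3346/(1+0.13)^1 + 14.2589/(1+0.13)^2 + 160.8776/(1+0.13)^2 = 147.1882

$147.19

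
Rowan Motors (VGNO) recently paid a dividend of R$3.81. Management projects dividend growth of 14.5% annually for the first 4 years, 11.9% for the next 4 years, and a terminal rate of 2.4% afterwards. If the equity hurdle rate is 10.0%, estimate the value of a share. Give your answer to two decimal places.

R$100.08

Three-stage DDM. Project D₁…D_8; terminal Gordon value at t=8 with g = 0.024; discount at r = 0.1.
D_1 = 4.3624
D_2 = 4.9950
D_3 = 5.7193
D_4 = 6.5486
D_5 = 7.3279
D_6 = 8.1999
D_7 = 9.1757
D_8 = 10.2676
TV_8 = 10.5140/(0.1−0.024) = 138.3419
P₀ = Σ Dₜ/(1+r)ᵗ + TV_8/(1+r)^8 = 100.0783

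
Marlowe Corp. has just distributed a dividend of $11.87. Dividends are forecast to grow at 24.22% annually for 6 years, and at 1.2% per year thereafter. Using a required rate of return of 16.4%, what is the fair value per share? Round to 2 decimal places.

Two-stage DDM. Project D₁…D_6 at 0.2422, terminal growth 0.012, discount at r = 0.164.
D_1 = 14.7449
D_2 = 18.3161
D_3 = 22.7523
D_4 = 28.2629
D_5 = 35.1082
D_6 = 43.6114
Terminal value at t=6: TV = D_7/(r−g) = 44.1347/(0.164−0.012) = 290.3600
P₀ = 14.7449/(1+0.164)^1 + 18.3161/(1+0.164)^2 + 22.7523/(1+0.164)^3 + 28.2629/(1+0.164)^4 + 35.1082/(1+0.164)^5 + 43.6114/(1+0.164)^6 + 290.3600/(1+0.164)^6 = 206.7126

$206.71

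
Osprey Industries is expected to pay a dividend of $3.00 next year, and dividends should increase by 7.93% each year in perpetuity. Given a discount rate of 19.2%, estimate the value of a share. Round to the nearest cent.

$26.62

Gordon growth model: P₀ = D₁/(r − g), with D₁ = 3.00 given directly.
P₀ = 3.0000 / (0.192 − 0.0793) = 3.0000 / 0.1127 = 26.6193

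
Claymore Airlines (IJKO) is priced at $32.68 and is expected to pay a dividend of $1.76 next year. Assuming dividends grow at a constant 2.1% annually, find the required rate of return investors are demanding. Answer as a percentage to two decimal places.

7.49%

Rearranging the constant-growth DDM: r = D₁/P₀ + g.
r = 1.7600 / 32.68 + 0.021 = 0.05386 + 0.021 = 0.07486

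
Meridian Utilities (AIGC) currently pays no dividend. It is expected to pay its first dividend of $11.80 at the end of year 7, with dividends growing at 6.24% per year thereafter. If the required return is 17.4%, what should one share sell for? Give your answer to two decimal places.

$40.38

Deferred-dividend DDM. At t=6 the remaining stream is a growing perpetuity with first payment D_7 = 11.80.
V_6 = D_7/(r−g) = 11.80/(0.174−0.0624) = 105.7348
P₀ = V_6/(1+r)^6 = 105.7348/(1+0.174)^6 = 40.3840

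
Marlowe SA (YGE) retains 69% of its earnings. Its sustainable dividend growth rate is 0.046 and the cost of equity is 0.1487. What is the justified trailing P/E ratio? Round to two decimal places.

3.16

Payout ratio b = 1 − 0.69 = 0.31.
Justified trailing P/E = b(1+g)/(r−g) = 0.31×(1+0.046)/(0.1487−0.046) = 3.1574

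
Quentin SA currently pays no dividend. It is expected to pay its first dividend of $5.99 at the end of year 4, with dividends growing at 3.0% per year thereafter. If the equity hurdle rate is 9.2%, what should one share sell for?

Deferred-dividend DDM. At t=3 the remaining stream is a growing perpetuity with first payment D_4 = 5.99.
V_3 = D_4/(r−g) = 5.99/(0.092−0.03) = 96.6129
P₀ = V_3/(1+r)^3 = 96.6129/(1+0.092)^3 = 74.1937

$74.19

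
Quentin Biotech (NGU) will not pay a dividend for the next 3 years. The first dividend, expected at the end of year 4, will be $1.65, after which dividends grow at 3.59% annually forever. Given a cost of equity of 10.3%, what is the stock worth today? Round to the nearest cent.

$18.32

Deferred-dividend DDM. At t=3 the remaining stream is a growing perpetuity with first payment D_4 = 1.65.
V_3 = D_4/(r−g) = 1.65/(0.103−0.0359) = 24.5902
P₀ = V_3/(1+r)^3 = 24.5902/(1+0.103)^3 = 18.3246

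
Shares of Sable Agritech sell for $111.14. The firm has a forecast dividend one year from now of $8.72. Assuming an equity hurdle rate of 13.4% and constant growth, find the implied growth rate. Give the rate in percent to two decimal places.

From P₀ = D₁/(r − g), the implied growth is g = r − D₁/P₀.
g = 0.134 − 8.72/111.14 = 0.134 − 0.07846 = 0.05554

5.55%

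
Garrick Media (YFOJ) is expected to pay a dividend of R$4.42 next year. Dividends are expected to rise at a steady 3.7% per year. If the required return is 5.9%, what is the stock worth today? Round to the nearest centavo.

R$200.91

Gordon growth model: P₀ = D₁/(r − g), with D₁ = 4.42 given directly.
P₀ = 4.4200 / (0.059 − 0.037) = 4.4200 / 0.022 = 200.9091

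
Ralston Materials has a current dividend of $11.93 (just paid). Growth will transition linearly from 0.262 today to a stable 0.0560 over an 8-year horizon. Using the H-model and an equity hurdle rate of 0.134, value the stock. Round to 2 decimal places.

H-model: P₀ = D₀[(1+g_L) + H(g_S−g_L)]/(r−g_L), with H = 8/2 = 4.
P₀ = 11.93 × [(1+0.056) + 4×(0.262−0.056)] / (0.134−0.056)
   = 11.93 × 1.8800 / 0.078 = 287.5436

$287.54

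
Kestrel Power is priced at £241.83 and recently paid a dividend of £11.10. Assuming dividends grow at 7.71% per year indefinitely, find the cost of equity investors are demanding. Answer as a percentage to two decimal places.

Rearranging the constant-growth DDM: r = D₁/P₀ + g.
D₁ = 11.10 × (1 + 0.0771) = 11.9558.
r = 11.9558 / 241.83 + 0.0771 = 0.04944 + 0.0771 = 0.12654

12.65%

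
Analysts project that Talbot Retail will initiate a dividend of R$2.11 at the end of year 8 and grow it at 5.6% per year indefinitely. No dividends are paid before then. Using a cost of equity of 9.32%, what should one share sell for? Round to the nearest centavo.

Deferred-dividend DDM. At t=7 the remaining stream is a growing perpetuity with first payment D_8 = 2.11.
V_7 = D_8/(r−g) = 2.11/(0.0932−0.056) = 56.7204
P₀ = V_7/(1+r)^7 = 56.7204/(1+0.0932)^7 = 30.3978

R$30.40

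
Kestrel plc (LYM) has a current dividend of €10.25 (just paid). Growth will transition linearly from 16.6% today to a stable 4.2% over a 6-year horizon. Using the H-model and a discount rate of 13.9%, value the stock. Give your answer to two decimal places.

H-model: P₀ = D₀[(1+g_L) + H(g_S−g_L)]/(r−g_L), with H = 6/2 = 3.
P₀ = 10.25 × [(1+0.042) + 3×(0.166−0.042)] / (0.139−0.042)
   = 10.25 × 1.4140 / 0.097 = 149.4175

€149.42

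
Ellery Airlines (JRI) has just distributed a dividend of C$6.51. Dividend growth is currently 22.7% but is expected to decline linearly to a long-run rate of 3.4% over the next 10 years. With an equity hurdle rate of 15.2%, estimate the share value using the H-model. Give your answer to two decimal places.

C$110.28

H-model: P₀ = D₀[(1+g_L) + H(g_S−g_L)]/(r−g_L), with H = 10/2 = 5.
P₀ = 6.51 × [(1+0.034) + 5×(0.227−0.034)] / (0.152−0.034)
   = 6.51 × 1.9990 / 0.118 = 110.2838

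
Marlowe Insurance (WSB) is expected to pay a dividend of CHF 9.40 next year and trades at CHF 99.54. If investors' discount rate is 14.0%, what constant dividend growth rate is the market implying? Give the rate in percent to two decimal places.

4.56%

From P₀ = D₁/(r − g), the implied growth is g = r − D₁/P₀.
g = 0.14 − 9.40/99.54 = 0.14 − 0.09443 = 0.04557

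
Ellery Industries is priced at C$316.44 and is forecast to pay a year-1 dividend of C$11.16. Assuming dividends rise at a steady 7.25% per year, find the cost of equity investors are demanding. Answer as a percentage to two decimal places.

Rearranging the constant-growth DDM: r = D₁/P₀ + g.
r = 11.1600 / 316.44 + 0.0725 = 0.03527 + 0.0725 = 0.10777

10.78%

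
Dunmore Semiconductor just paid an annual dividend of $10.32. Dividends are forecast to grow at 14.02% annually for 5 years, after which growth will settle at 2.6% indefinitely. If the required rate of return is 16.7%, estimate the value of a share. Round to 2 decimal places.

Two-stage DDM. Project D₁…D_5 at 0.1402, terminal growth 0.026, discount at r = 0.167.
D_1 = 11.7669
D_2 = 13.4166
D_3 = 15.2976
D_4 = 17.4423
D_5 = 19.8877
Terminal value at t=5: TV = D_6/(r−g) = 20.4048/(0.167−0.026) = 144.7149
P₀ = 11.7669/(1+0.167)^1 + 13.4166/(1+0.167)^2 + 15.2976/(1+0.167)^3 + 17.4423/(1+0.167)^4 + 19.8877/(1+0.167)^5 + 144.7149/(1+0.167)^5 = 115.0109

$115.01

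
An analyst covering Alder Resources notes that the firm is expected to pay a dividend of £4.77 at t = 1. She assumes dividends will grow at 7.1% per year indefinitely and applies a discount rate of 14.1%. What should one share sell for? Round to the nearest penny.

Gordon growth model: P₀ = D₁/(r − g), with D₁ = 4.77 given directly.
P₀ = 4.7700 / (0.141 − 0.071) = 4.7700 / 0.07 = 68.1429

£68.14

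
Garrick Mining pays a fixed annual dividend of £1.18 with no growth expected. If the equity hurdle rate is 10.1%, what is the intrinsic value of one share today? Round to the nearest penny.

£11.68

Zero-growth DDM (perpetuity): P₀ = D/r = 1.18 / 0.101 = 11.6832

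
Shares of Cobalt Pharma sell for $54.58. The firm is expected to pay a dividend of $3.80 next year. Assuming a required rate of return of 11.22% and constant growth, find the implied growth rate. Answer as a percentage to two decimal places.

From P₀ = D₁/(r − g), the implied growth is g = r − D₁/P₀.
g = 0.1122 − 3.80/54.58 = 0.1122 − 0.06962 = 0.04258

4.26%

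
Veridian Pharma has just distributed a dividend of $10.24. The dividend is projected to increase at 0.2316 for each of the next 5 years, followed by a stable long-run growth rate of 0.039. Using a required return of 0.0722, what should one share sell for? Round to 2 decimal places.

Two-stage DDM. Project D₁…D_5 at 0.2316, terminal growth 0.039, discount at r = 0.0722.
D_1 = 12.6116
D_2 = 15.5324
D_3 = 19.1297
D_4 = 23.5602
D_5 = 29.0167
Terminal value at t=5: TV = D_6/(r−g) = 30.1484/(0.0722−0.039) = 908.0836
P₀ = 12.6116/(1+0.0722)^1 + 15.5324/(1+0.0722)^2 + 19.1297/(1+0.0722)^3 + 23.5602/(1+0.0722)^4 + 29.0167/(1+0.0722)^5 + 908.0836/(1+0.0722)^5 = 719.9329

$719.93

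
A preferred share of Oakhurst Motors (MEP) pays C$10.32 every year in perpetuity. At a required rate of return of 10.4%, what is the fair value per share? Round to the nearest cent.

Zero-growth DDM (perpetuity): P₀ = D/r = 10.32 / 0.104 = 99.2308

C$99.23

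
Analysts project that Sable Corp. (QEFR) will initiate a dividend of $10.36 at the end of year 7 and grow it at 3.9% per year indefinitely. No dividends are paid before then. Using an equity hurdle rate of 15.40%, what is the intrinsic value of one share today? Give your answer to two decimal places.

Deferred-dividend DDM. At t=6 the remaining stream is a growing perpetuity with first payment D_7 = 10.36.
V_6 = D_7/(r−g) = 10.36/(0.154−0.039) = 90.0870
P₀ = V_6/(1+r)^6 = 90.0870/(1+0.154)^6 = 38.1441

$38.14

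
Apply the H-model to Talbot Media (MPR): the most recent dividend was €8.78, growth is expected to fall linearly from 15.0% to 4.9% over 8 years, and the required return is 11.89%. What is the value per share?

€182.51

H-model: P₀ = D₀[(1+g_L) + H(g_S−g_L)]/(r−g_L), with H = 8/2 = 4.
P₀ = 8.78 × [(1+0.049) + 4×(0.15−0.049)] / (0.1189−0.049)
   = 8.78 × 1.4530 / 0.0699 = 182.5084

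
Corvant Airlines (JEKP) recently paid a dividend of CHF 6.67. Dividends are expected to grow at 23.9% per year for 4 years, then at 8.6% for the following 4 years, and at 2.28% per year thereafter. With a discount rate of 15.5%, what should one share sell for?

CHF 115.67

Three-stage DDM. Project D₁…D_8; terminal Gordon value at t=8 with g = 0.0228; discount at r = 0.155.
D_1 = 8.2641
D_2 = 10.2393
D_3 = 12.6864
D_4 = 15.7185
D_5 = 17.0703
D_6 = 18.5383
D_7 = 20.1326
D_8 = 21.8640
TV_8 = 22.3625/(0.155−0.0228) = 169.1569
P₀ = Σ Dₜ/(1+r)ᵗ + TV_8/(1+r)^8 = 115.6674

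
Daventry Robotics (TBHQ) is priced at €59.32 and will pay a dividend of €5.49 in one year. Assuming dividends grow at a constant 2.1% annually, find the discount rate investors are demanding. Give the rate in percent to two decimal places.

11.35%

Rearranging the constant-growth DDM: r = D₁/P₀ + g.
r = 5.4900 / 59.32 + 0.021 = 0.09255 + 0.021 = 0.11355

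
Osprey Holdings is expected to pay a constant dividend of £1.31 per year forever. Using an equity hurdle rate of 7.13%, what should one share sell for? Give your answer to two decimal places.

£18.37

Zero-growth DDM (perpetuity): P₀ = D/r = 1.31 / 0.0713 = 18.3731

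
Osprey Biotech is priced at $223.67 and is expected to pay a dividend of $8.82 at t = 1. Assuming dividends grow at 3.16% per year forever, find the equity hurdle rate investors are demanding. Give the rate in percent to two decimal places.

7.10%

Rearranging the constant-growth DDM: r = D₁/P₀ + g.
r = 8.8200 / 223.67 + 0.0316 = 0.03943 + 0.0316 = 0.07103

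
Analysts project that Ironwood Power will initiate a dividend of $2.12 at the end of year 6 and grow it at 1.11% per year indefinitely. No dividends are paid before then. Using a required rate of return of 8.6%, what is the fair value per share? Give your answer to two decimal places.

$18.74

Deferred-dividend DDM. At t=5 the remaining stream is a growing perpetuity with first payment D_6 = 2.12.
V_5 = D_6/(r−g) = 2.12/(0.086−0.0111) = 28.3044
P₀ = V_5/(1+r)^5 = 28.3044/(1+0.086)^5 = 18.7372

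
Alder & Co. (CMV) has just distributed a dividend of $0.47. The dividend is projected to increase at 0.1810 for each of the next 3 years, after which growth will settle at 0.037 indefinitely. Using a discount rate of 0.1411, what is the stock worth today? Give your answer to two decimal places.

$6.70

Two-stage DDM. Project D₁…D_3 at 0.181, terminal growth 0.037, discount at r = 0.1411.
D_1 = 0.5551
D_2 = 0.6555
D_3 = 0.7742
Terminal value at t=3: TV = D_4/(r−g) = 0.8028/(0.1411−0.037) = 7.7122
P₀ = 0.5551/(1+0.1411)^1 + 0.6555/(1+0.1411)^2 + 0.7742/(1+0.1411)^3 + 7.7122/(1+0.1411)^3 = 6.7014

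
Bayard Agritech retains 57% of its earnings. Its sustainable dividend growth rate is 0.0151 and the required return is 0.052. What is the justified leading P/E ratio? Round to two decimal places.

Payout ratio b = 1 − 0.57 = 0.43.
Justified leading P/E = b/(r−g) = 0.43/(0.052−0.0151) = 11.6531

11.65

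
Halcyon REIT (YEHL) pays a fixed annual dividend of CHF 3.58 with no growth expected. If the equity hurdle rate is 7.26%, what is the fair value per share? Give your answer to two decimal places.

Zero-growth DDM (perpetuity): P₀ = D/r = 3.58 / 0.0726 = 49.3113

CHF 49.31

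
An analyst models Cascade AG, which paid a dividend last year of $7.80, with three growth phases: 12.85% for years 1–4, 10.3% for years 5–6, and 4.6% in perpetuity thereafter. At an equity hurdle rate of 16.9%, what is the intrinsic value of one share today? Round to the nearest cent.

$92.30

Three-stage DDM. Project D₁…D_6; terminal Gordon value at t=6 with g = 0.046; discount at r = 0.169.
D_1 = 8.8023
D_2 = 9.9334
D_3 = 11.2098
D_4 = 12.6503
D_5 = 13.9533
D_6 = 15.3905
TV_6 = 16.0984/(0.169−0.046) = 130.8816
P₀ = Σ Dₜ/(1+r)ᵗ + TV_6/(1+r)^6 = 92.2970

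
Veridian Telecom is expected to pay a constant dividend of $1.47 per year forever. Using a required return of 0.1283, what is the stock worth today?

$11.46

Zero-growth DDM (perpetuity): P₀ = D/r = 1.47 / 0.1283 = 11.4575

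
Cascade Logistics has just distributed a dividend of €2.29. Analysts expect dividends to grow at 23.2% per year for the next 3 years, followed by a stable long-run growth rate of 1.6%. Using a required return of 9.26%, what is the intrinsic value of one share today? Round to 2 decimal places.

Two-stage DDM. Project D₁…D_3 at 0.232, terminal growth 0.016, discount at r = 0.0926.
D_1 = 2.8213
D_2 = 3.4758
D_3 = 4.2822
Terminal value at t=3: TV = D_4/(r−g) = 4.3507/(0.0926−0.016) = 56.7979
P₀ = 2.8213/(1+0.0926)^1 + 3.4758/(1+0.0926)^2 + 4.2822/(1+0.0926)^3 + 56.7979/(1+0.0926)^3 = 52.3230

€52.32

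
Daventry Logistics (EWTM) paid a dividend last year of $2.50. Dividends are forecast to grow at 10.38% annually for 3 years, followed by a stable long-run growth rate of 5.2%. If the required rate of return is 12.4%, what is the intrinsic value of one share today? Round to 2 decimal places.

$41.83

Two-stage DDM. Project D₁…D_3 at 0.1038, terminal growth 0.052, discount at r = 0.124.
D_1 = 2.7595
D_2 = 3.0459
D_3 = 3.3621
Terminal value at t=3: TV = D_4/(r−g) = 3.5369/(0.124−0.052) = 49.1241
P₀ = 2.7595/(1+0.124)^1 + 3.0459/(1+0.124)^2 + 3.3621/(1+0.124)^3 + 49.1241/(1+0.124)^3 = 41.8272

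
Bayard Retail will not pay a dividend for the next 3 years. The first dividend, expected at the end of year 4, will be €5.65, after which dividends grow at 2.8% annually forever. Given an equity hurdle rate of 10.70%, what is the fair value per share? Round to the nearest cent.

Deferred-dividend DDM. At t=3 the remaining stream is a growing perpetuity with first payment D_4 = 5.65.
V_3 = D_4/(r−g) = 5.65/(0.107−0.028) = 71.5190
P₀ = V_3/(1+r)^3 = 71.5190/(1+0.107)^3 = 52.7204

€52.72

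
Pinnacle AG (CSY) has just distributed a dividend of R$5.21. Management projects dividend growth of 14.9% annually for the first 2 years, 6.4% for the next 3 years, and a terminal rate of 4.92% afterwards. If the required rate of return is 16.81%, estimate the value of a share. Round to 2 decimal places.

R$56.37

Three-stage DDM. Project D₁…D_5; terminal Gordon value at t=5 with g = 0.0492; discount at r = 0.1681.
D_1 = 5.9863
D_2 = 6.8782
D_3 = 7.3185
D_4 = 7.7868
D_5 = 8.2852
TV_5 = 8.6928/(0.1681−0.0492) = 73.1104
P₀ = Σ Dₜ/(1+r)ᵗ + TV_5/(1+r)^5 = 56.3685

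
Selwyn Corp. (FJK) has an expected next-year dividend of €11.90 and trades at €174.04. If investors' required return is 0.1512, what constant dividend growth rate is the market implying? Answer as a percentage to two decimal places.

8.28%

From P₀ = D₁/(r − g), the implied growth is g = r − D₁/P₀.
g = 0.1512 − 11.90/174.04 = 0.1512 − 0.06838 = 0.08282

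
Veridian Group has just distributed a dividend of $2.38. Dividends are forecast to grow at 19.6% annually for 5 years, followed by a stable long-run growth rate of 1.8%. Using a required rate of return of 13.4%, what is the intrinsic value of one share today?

$41.26

Two-stage DDM. Project D₁…D_5 at 0.196, terminal growth 0.018, discount at r = 0.134.
D_1 = 2.8465
D_2 = 3.4044
D_3 = 4.0717
D_4 = 4.8697
D_5 = 5.8242
Terminal value at t=5: TV = D_6/(r−g) = 5.9290/(0.134−0.018) = 51.1120
P₀ = 2.8465/(1+0.134)^1 + 3.4044/(1+0.134)^2 + 4.0717/(1+0.134)^3 + 4.8697/(1+0.134)^4 + 5.8242/(1+0.134)^5 + 51.1120/(1+0.134)^5 = 41.2558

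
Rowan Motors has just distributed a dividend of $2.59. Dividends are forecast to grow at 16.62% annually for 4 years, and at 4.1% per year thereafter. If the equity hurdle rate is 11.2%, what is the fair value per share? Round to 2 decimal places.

$57.62

Two-stage DDM. Project D₁…D_4 at 0.1662, terminal growth 0.041, discount at r = 0.112.
D_1 = 3.0205
D_2 = 3.5225
D_3 = 4.1079
D_4 = 4.7906
Terminal value at t=4: TV = D_5/(r−g) = 4.9870/(0.112−0.041) = 70.2400
P₀ = 3.0205/(1+0.112)^1 + 3.5225/(1+0.112)^2 + 4.1079/(1+0.112)^3 + 4.7906/(1+0.112)^4 + 70.2400/(1+0.112)^4 = 57.6227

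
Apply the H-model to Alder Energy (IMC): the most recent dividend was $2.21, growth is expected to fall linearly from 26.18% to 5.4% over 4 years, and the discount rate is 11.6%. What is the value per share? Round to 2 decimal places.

H-model: P₀ = D₀[(1+g_L) + H(g_S−g_L)]/(r−g_L), with H = 4/2 = 2.
P₀ = 2.21 × [(1+0.054) + 2×(0.2618−0.054)] / (0.116−0.054)
   = 2.21 × 1.4696 / 0.062 = 52.3841

$52.38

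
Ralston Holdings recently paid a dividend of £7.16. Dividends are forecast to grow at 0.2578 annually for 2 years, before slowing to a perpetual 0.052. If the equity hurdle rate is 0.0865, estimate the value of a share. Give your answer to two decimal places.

£310.48

Two-stage DDM. Project D₁…D_2 at 0.2578, terminal growth 0.052, discount at r = 0.0865.
D_1 = 9.0058
D_2 = 11.3276
Terminal value at t=2: TV = D_3/(r−g) = 11.9166/(0.0865−0.052) = 345.4084
P₀ = 9.0058/(1+0.0865)^1 + 11.3276/(1+0.0865)^2 + 345.4084/(1+0.0865)^2 = 310.4839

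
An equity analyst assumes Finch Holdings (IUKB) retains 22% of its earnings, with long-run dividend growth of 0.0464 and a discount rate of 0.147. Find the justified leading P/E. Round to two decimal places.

7.75

Payout ratio b = 1 − 0.22 = 0.78.
Justified leading P/E = b/(r−g) = 0.78/(0.147−0.0464) = 7.7535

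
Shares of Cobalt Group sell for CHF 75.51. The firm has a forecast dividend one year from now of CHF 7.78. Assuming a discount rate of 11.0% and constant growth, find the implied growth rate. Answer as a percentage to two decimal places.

0.70%

From P₀ = D₁/(r − g), the implied growth is g = r − D₁/P₀.
g = 0.11 − 7.78/75.51 = 0.11 − 0.10303 = 0.00697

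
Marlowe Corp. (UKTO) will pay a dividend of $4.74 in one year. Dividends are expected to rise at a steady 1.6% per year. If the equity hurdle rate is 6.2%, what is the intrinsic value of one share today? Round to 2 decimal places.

Gordon growth model: P₀ = D₁/(r − g), with D₁ = 4.74 given directly.
P₀ = 4.7400 / (0.062 − 0.016) = 4.7400 / 0.046 = 103.0435

$103.04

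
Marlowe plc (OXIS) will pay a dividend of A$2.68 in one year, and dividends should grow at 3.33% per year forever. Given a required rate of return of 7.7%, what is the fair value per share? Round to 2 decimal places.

A$61.33

Gordon growth model: P₀ = D₁/(r − g), with D₁ = 2.68 given directly.
P₀ = 2.6800 / (0.077 − 0.0333) = 2.6800 / 0.0437 = 61.3272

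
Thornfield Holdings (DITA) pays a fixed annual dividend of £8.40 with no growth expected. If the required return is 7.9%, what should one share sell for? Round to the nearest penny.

Zero-growth DDM (perpetuity): P₀ = D/r = 8.40 / 0.079 = 106.3291

£106.33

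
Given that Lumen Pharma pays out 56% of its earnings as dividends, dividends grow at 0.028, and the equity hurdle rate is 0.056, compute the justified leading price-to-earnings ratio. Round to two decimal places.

Justified leading P/E = b/(r−g) = 0.56/(0.056−0.028) = 20.0000

20.00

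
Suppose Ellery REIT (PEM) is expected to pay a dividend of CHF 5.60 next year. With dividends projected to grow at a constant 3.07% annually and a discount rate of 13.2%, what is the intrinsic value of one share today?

CHF 55.28

Gordon growth model: P₀ = D₁/(r − g), with D₁ = 5.60 given directly.
P₀ = 5.6000 / (0.132 − 0.0307) = 5.6000 / 0.1013 = 55.2813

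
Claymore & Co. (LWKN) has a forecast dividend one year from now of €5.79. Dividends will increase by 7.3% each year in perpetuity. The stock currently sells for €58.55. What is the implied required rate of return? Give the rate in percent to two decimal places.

Rearranging the constant-growth DDM: r = D₁/P₀ + g.
r = 5.7900 / 58.55 + 0.073 = 0.09889 + 0.073 = 0.17189

17.19%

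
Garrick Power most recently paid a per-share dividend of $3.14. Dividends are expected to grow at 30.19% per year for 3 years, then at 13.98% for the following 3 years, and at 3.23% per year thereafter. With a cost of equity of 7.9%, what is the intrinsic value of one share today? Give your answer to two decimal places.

Three-stage DDM. Project D₁…D_6; terminal Gordon value at t=6 with g = 0.0323; discount at r = 0.079.
D_1 = 4.0880
D_2 = 5.3221
D_3 = 6.9289
D_4 = 7.8975
D_5 = 9.0016
D_6 = 10.2600
TV_6 = 10.5914/(0.079−0.0323) = 226.7971
P₀ = Σ Dₜ/(1+r)ᵗ + TV_6/(1+r)^6 = 176.0757

$176.08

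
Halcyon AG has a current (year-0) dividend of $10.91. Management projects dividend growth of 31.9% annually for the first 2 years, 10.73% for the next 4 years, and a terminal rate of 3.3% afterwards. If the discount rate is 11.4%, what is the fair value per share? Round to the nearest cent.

Three-stage DDM. Project D₁…D_6; terminal Gordon value at t=6 with g = 0.033; discount at r = 0.114.
D_1 = 14.3903
D_2 = 18.9808
D_3 = 21.0174
D_4 = 23.2726
D_5 = 25.7698
D_6 = 28.5348
TV_6 = 29.4765/(0.114−0.033) = 363.9074
P₀ = Σ Dₜ/(1+r)ᵗ + TV_6/(1+r)^6 = 278.8829

$278.88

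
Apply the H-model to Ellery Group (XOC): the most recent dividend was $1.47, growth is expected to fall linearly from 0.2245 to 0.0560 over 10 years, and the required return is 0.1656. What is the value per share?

H-model: P₀ = D₀[(1+g_L) + H(g_S−g_L)]/(r−g_L), with H = 10/2 = 5.
P₀ = 1.47 × [(1+0.056) + 5×(0.2245−0.056)] / (0.1656−0.056)
   = 1.47 × 1.8985 / 0.1096 = 25.4635

$25.46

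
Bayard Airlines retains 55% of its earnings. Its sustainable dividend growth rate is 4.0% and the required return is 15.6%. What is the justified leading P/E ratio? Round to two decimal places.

3.88

Payout ratio b = 1 − 0.55 = 0.45.
Justified leading P/E = b/(r−g) = 0.45/(0.156−0.04) = 3.8793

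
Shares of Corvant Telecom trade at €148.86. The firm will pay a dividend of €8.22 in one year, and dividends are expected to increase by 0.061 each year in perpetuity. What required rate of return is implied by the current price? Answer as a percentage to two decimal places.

Rearranging the constant-growth DDM: r = D₁/P₀ + g.
r = 8.2200 / 148.86 + 0.061 = 0.05522 + 0.061 = 0.11622

11.62%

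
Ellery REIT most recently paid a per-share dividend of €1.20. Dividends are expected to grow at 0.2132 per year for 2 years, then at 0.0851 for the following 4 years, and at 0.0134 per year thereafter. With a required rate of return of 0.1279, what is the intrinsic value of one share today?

Three-stage DDM. Project D₁…D_6; terminal Gordon value at t=6 with g = 0.0134; discount at r = 0.1279.
D_1 = 1.4558
D_2 = 1.7662
D_3 = 1.9165
D_4 = 2.0796
D_5 = 2.2566
D_6 = 2.4486
TV_6 = 2.4815/(0.1279−0.0134) = 21.6721
P₀ = Σ Dₜ/(1+r)ᵗ + TV_6/(1+r)^6 = 18.2517

€18.25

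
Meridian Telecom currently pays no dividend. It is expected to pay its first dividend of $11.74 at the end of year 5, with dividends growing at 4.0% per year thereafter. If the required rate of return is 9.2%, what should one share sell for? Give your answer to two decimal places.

Deferred-dividend DDM. At t=4 the remaining stream is a growing perpetuity with first payment D_5 = 11.74.
V_4 = D_5/(r−g) = 11.74/(0.092−0.04) = 225.7692
P₀ = V_4/(1+r)^4 = 225.7692/(1+0.092)^4 = 158.7721

$158.77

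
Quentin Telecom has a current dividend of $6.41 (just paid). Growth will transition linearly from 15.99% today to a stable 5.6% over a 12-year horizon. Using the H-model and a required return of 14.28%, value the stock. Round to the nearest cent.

H-model: P₀ = D₀[(1+g_L) + H(g_S−g_L)]/(r−g_L), with H = 12/2 = 6.
P₀ = 6.41 × [(1+0.056) + 6×(0.1599−0.056)] / (0.1428−0.056)
   = 6.41 × 1.6794 / 0.0868 = 124.0202

$124.02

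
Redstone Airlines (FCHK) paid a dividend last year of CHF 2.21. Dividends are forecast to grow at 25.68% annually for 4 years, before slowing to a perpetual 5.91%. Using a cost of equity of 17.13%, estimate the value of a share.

CHF 38.23

Two-stage DDM. Project D₁…D_4 at 0.2568, terminal growth 0.0591, discount at r = 0.1713.
D_1 = 2.7775
D_2 = 3.4908
D_3 = 4.3872
D_4 = 5.5139
Terminal value at t=4: TV = D_5/(r−g) = 5.8397/(0.1713−0.0591) = 52.0476
P₀ = 2.7775/(1+0.1713)^1 + 3.4908/(1+0.1713)^2 + 4.3872/(1+0.1713)^3 + 5.5139/(1+0.1713)^4 + 52.0476/(1+0.1713)^4 = 38.2274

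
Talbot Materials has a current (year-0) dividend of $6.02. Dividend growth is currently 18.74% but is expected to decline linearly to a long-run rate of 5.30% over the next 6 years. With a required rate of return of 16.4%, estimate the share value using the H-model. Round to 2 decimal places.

H-model: P₀ = D₀[(1+g_L) + H(g_S−g_L)]/(r−g_L), with H = 6/2 = 3.
P₀ = 6.02 × [(1+0.053) + 3×(0.1874−0.053)] / (0.164−0.053)
   = 6.02 × 1.4562 / 0.111 = 78.9759

$78.98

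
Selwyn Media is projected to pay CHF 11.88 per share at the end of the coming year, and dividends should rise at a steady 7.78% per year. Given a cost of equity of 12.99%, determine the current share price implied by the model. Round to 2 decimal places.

CHF 228.02

Gordon growth model: P₀ = D₁/(r − g), with D₁ = 11.88 given directly.
P₀ = 11.8800 / (0.1299 − 0.0778) = 11.8800 / 0.0521 = 228.0230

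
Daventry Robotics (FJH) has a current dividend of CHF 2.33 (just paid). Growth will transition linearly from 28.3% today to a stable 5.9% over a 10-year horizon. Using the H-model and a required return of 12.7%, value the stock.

H-model: P₀ = D₀[(1+g_L) + H(g_S−g_L)]/(r−g_L), with H = 10/2 = 5.
P₀ = 2.33 × [(1+0.059) + 5×(0.283−0.059)] / (0.127−0.059)
   = 2.33 × 2.1790 / 0.068 = 74.6628

CHF 74.66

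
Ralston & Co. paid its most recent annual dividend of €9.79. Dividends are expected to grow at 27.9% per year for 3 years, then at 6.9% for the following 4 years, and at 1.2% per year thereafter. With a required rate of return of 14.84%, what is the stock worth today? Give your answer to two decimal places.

€157.28

Three-stage DDM. Project D₁…D_7; terminal Gordon value at t=7 with g = 0.012; discount at r = 0.1484.
D_1 = 12.5214
D_2 = 16.0149
D_3 = 20.4830
D_4 = 21.8964
D_5 = 23.4072
D_6 = 25.0223
D_7 = 26.7489
TV_7 = 27.0698/(0.1484−0.012) = 198.4592
P₀ = Σ Dₜ/(1+r)ᵗ + TV_7/(1+r)^7 = 157.2808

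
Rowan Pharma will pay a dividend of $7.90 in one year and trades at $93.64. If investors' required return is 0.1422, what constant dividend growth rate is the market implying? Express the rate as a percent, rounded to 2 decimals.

5.78%

From P₀ = D₁/(r − g), the implied growth is g = r − D₁/P₀.
g = 0.1422 − 7.90/93.64 = 0.1422 − 0.08437 = 0.05783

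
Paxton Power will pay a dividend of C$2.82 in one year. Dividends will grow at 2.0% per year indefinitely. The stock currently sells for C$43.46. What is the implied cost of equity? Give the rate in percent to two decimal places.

8.49%

Rearranging the constant-growth DDM: r = D₁/P₀ + g.
r = 2.8200 / 43.46 + 0.02 = 0.06489 + 0.02 = 0.08489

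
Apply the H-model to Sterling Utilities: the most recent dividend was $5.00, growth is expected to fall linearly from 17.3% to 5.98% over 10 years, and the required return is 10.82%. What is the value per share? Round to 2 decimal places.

$167.95

H-model: P₀ = D₀[(1+g_L) + H(g_S−g_L)]/(r−g_L), with H = 10/2 = 5.
P₀ = 5.00 × [(1+0.0598) + 5×(0.173−0.0598)] / (0.1082−0.0598)
   = 5.00 × 1.6258 / 0.0484 = 167.9545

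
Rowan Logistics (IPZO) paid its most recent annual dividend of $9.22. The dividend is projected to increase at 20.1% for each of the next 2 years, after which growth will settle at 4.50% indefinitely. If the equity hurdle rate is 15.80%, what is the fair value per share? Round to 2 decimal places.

Two-stage DDM. Project D₁…D_2 at 0.201, terminal growth 0.045, discount at r = 0.158.
D_1 = 11.0732
D_2 = 13.2989
Terminal value at t=2: TV = D_3/(r−g) = 13.8974/(0.158−0.045) = 122.9857
P₀ = 11.0732/(1+0.158)^1 + 13.2989/(1+0.158)^2 + 122.9857/(1+0.158)^2 = 111.1942

$111.19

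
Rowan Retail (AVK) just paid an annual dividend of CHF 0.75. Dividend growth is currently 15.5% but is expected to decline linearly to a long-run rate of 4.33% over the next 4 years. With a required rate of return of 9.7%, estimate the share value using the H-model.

H-model: P₀ = D₀[(1+g_L) + H(g_S−g_L)]/(r−g_L), with H = 4/2 = 2.
P₀ = 0.75 × [(1+0.0433) + 2×(0.155−0.0433)] / (0.097−0.0433)
   = 0.75 × 1.2667 / 0.0537 = 17.6913

CHF 17.69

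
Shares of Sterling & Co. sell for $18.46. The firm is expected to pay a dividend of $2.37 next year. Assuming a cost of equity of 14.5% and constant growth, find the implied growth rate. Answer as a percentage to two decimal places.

1.66%

From P₀ = D₁/(r − g), the implied growth is g = r − D₁/P₀.
g = 0.145 − 2.37/18.46 = 0.145 − 0.12839 = 0.01661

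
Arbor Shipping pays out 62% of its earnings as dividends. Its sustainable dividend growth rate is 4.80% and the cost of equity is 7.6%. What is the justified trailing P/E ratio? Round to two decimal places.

23.21

Justified trailing P/E = b(1+g)/(r−g) = 0.62×(1+0.048)/(0.076−0.048) = 23.2057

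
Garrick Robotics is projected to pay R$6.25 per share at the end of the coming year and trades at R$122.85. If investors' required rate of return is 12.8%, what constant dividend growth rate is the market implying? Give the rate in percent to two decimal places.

From P₀ = D₁/(r − g), the implied growth is g = r − D₁/P₀.
g = 0.128 − 6.25/122.85 = 0.128 − 0.05088 = 0.07712

7.71%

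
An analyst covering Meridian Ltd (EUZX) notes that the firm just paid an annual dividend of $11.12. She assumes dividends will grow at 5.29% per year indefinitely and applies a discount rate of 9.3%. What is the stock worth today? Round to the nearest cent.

$291.98

Gordon growth model: P₀ = D₁/(r − g). D₁ = 11.12 × (1 + 0.0529) = 11.7082.
P₀ = 11.7082 / (0.093 − 0.0529) = 11.7082 / 0.0401 = 291.9763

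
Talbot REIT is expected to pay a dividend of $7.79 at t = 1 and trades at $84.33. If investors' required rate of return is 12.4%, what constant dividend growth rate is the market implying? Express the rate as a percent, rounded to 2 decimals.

From P₀ = D₁/(r − g), the implied growth is g = r − D₁/P₀.
g = 0.124 − 7.79/84.33 = 0.124 − 0.09238 = 0.03162

3.16%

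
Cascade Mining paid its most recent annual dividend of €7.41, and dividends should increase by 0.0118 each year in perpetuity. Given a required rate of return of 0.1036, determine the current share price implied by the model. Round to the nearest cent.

Gordon growth model: P₀ = D₁/(r − g). D₁ = 7.41 × (1 + 0.0118) = 7.4974.
P₀ = 7.4974 / (0.1036 − 0.0118) = 7.4974 / 0.0918 = 81.6714

€81.67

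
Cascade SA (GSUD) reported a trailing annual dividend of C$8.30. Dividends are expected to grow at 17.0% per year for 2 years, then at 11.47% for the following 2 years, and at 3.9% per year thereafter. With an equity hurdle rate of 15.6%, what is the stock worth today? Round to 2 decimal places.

Three-stage DDM. Project D₁…D_4; terminal Gordon value at t=4 with g = 0.039; discount at r = 0.156.
D_1 = 9.7110
D_2 = 11.3619
D_3 = 12.6651
D_4 = 14.1178
TV_4 = 14.6684/(0.156−0.039) = 125.3705
P₀ = Σ Dₜ/(1+r)ᵗ + TV_4/(1+r)^4 = 103.2112

C$103.21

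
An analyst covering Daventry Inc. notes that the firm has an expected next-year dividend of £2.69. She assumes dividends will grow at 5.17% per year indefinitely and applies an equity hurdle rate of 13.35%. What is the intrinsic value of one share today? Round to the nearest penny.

Gordon growth model: P₀ = D₁/(r − g), with D₁ = 2.69 given directly.
P₀ = 2.6900 / (0.1335 − 0.0517) = 2.6900 / 0.0818 = 32.8851

£32.89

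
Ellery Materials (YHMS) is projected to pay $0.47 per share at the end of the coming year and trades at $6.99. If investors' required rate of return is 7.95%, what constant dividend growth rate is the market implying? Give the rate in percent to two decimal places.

From P₀ = D₁/(r − g), the implied growth is g = r − D₁/P₀.
g = 0.0795 − 0.47/6.99 = 0.0795 − 0.06724 = 0.01226

1.23%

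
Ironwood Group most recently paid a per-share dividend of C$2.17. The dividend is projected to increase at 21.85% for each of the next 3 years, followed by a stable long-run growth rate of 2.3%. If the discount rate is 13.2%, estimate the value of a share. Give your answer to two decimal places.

Two-stage DDM. Project D₁…D_3 at 0.2185, terminal growth 0.023, discount at r = 0.132.
D_1 = 2.6441
D_2 = 3.2219
D_3 = 3.9259
Terminal value at t=3: TV = D_4/(r−g) = 4.0162/(0.132−0.023) = 36.8456
P₀ = 2.6441/(1+0.132)^1 + 3.2219/(1+0.132)^2 + 3.9259/(1+0.132)^3 + 36.8456/(1+0.132)^3 = 32.9573

C$32.96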